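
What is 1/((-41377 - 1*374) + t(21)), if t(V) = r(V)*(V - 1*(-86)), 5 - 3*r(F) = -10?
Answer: -1/41216 ≈ -2.4262e-5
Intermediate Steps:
r(F) = 5 (r(F) = 5/3 - ⅓*(-10) = 5/3 + 10/3 = 5)
t(V) = 430 + 5*V (t(V) = 5*(V - 1*(-86)) = 5*(V + 86) = 5*(86 + V) = 430 + 5*V)
1/((-41377 - 1*374) + t(21)) = 1/((-41377 - 1*374) + (430 + 5*21)) = 1/((-41377 - 374) + (430 + 105)) = 1/(-41751 + 535) = 1/(-41216) = -1/41216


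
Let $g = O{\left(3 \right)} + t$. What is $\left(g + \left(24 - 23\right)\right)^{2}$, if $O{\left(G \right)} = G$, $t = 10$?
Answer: $196$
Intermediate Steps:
$g = 13$ ($g = 3 + 10 = 13$)
$\left(g + \left(24 - 23\right)\right)^{2} = \left(13 + \left(24 - 23\right)\right)^{2} = \left(13 + 1\right)^{2} = 14^{2} = 196$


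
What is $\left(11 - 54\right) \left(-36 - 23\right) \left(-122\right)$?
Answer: $-309514$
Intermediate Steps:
$\left(11 - 54\right) \left(-36 - 23\right) \left(-122\right) = \left(-43\right) \left(-59\right) \left(-122\right) = 2537 \left(-122\right) = -309514$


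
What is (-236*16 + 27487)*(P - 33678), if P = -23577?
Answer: -1357573305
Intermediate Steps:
(-236*16 + 27487)*(P - 33678) = (-236*16 + 27487)*(-23577 - 33678) = (-3776 + 27487)*(-57255) = 23711*(-57255) = -1357573305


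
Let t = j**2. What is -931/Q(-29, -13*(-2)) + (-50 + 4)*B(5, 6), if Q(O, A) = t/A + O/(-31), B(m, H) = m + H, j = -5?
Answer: -1524060/1529 ≈ -996.77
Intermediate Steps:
t = 25 (t = (-5)**2 = 25)
B(m, H) = H + m
Q(O, A) = 25/A - O/31 (Q(O, A) = 25/A + O/(-31) = 25/A + O*(-1/31) = 25/A - O/31)
-931/Q(-29, -13*(-2)) + (-50 + 4)*B(5, 6) = -931/(25/((-13*(-2))) - 1/31*(-29)) + (-50 + 4)*(6 + 5) = -931/(25/26 + 29/31) - 46*11 = -931/(25*(1/26) + 29/31) - 506 = -931/(25/26 + 29/31) - 506 = -931/1529/806 - 506 = -931*806/1529 - 506 = -750386/1529 - 506 = -1524060/1529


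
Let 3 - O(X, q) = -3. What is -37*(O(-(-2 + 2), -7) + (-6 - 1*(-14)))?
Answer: -518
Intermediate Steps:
O(X, q) = 6 (O(X, q) = 3 - 1*(-3) = 3 + 3 = 6)
-37*(O(-(-2 + 2), -7) + (-6 - 1*(-14))) = -37*(6 + (-6 - 1*(-14))) = -37*(6 + (-6 + 14)) = -37*(6 + 8) = -37*14 = -518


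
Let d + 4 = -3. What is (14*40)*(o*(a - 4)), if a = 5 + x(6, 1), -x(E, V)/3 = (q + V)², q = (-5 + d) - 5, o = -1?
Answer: 429520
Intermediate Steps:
d = -7 (d = -4 - 3 = -7)
q = -17 (q = (-5 - 7) - 5 = -12 - 5 = -17)
x(E, V) = -3*(-17 + V)²
a = -763 (a = 5 - 3*(-17 + 1)² = 5 - 3*(-16)² = 5 - 3*256 = 5 - 768 = -763)
(14*40)*(o*(a - 4)) = (14*40)*(-(-763 - 4)) = 560*(-1*(-767)) = 560*767 = 429520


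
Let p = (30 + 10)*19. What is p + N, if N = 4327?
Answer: 5087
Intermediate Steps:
p = 760 (p = 40*19 = 760)
p + N = 760 + 4327 = 5087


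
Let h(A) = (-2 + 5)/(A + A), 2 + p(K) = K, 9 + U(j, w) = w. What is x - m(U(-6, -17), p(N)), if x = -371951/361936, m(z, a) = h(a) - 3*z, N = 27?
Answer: -715616879/9048400 ≈ -79.088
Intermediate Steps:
U(j, w) = -9 + w
p(K) = -2 + K
h(A) = 3/(2*A) (h(A) = 3/((2*A)) = 3*(1/(2*A)) = 3/(2*A))
m(z, a) = -3*z + 3/(2*a) (m(z, a) = 3/(2*a) - 3*z = -3*z + 3/(2*a))
x = -371951/361936 (x = -371951*1/361936 = -371951/361936 ≈ -1.0277)
x - m(U(-6, -17), p(N)) = -371951/361936 - (-3*(-9 - 17) + 3/(2*(-2 + 27))) = -371951/361936 - (-3*(-26) + (3/2)/25) = -371951/361936 - (78 + (3/2)*(1/25)) = -371951/361936 - (78 + 3/50) = -371951/361936 - 1*3903/50 = -371951/361936 - 3903/50 = -715616879/9048400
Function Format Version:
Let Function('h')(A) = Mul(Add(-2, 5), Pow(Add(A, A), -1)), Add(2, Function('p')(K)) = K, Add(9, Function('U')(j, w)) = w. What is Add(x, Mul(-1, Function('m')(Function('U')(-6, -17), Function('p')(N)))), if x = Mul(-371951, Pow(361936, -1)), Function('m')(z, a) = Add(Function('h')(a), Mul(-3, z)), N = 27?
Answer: Rational(-715616879, 9048400) ≈ -79.088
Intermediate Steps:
Function('U')(j, w) = Add(-9, w)
Function('p')(K) = Add(-2, K)
Function('h')(A) = Mul(Rational(3, 2), Pow(A, -1)) (Function('h')(A) = Mul(3, Pow(Mul(2, A), -1)) = Mul(3, Mul(Rational(1, 2), Pow(A, -1))) = Mul(Rational(3, 2), Pow(A, -1)))
Function('m')(z, a) = Add(Mul(-3, z), Mul(Rational(3, 2), Pow(a, -1))) (Function('m')(z, a) = Add(Mul(Rational(3, 2), Pow(a, -1)), Mul(-3, z)) = Add(Mul(-3, z), Mul(Rational(3, 2), Pow(a, -1))))
x = Rational(-371951, 361936) (x = Mul(-371951, Rational(1, 361936)) = Rational(-371951, 361936) ≈ -1.0277)
Add(x, Mul(-1, Function('m')(Function('U')(-6, -17), Function('p')(N)))) = Add(Rational(-371951, 361936), Mul(-1, Add(Mul(-3, Add(-9, -17)), Mul(Rational(3, 2), Pow(Add(-2, 27), -1))))) = Add(Rational(-371951, 361936), Mul(-1, Add(Mul(-3, -26), Mul(Rational(3, 2), Pow(25, -1))))) = Add(Rational(-371951, 361936), Mul(-1, Add(78, Mul(Rational(3, 2), Rational(1, 25))))) = Add(Rational(-371951, 361936), Mul(-1, Add(78, Rational(3, 50)))) = Add(Rational(-371951, 361936), Mul(-1, Rational(3903, 50))) = Add(Rational(-371951, 361936), Rational(-3903, 50)) = Rational(-715616879, 9048400)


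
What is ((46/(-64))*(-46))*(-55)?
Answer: -29095/16 ≈ -1818.4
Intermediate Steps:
((46/(-64))*(-46))*(-55) = ((46*(-1/64))*(-46))*(-55) = -23/32*(-46)*(-55) = (529/16)*(-55) = -29095/16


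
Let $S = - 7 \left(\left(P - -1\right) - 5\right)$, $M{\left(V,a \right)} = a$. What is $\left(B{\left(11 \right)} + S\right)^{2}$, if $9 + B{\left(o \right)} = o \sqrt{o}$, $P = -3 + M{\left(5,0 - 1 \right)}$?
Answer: $3540 + 1034 \sqrt{11} \approx 6969.4$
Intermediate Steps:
$P = -4$ ($P = -3 + \left(0 - 1\right) = -3 - 1 = -4$)
$S = 56$ ($S = - 7 \left(\left(-4 - -1\right) - 5\right) = - 7 \left(\left(-4 + 1\right) - 5\right) = - 7 \left(-3 - 5\right) = \left(-7\right) \left(-8\right) = 56$)
$B{\left(o \right)} = -9 + o^{\frac{3}{2}}$ ($B{\left(o \right)} = -9 + o \sqrt{o} = -9 + o^{\frac{3}{2}}$)
$\left(B{\left(11 \right)} + S\right)^{2} = \left(\left(-9 + 11^{\frac{3}{2}}\right) + 56\right)^{2} = \left(\left(-9 + 11 \sqrt{11}\right) + 56\right)^{2} = \left(47 + 11 \sqrt{11}\right)^{2}$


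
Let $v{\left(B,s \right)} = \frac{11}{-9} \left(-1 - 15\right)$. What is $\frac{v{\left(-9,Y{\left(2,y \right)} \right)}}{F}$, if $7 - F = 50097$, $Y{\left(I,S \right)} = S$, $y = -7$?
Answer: $- \frac{88}{225405} \approx -0.00039041$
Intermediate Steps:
$F = -50090$ ($F = 7 - 50097 = -50090$)
$v{\left(B,s \right)} = \frac{176}{9}$ ($v{\left(B,s \right)} = 11 \left(- \frac{1}{9}\right) \left(-16\right) = \left(- \frac{11}{9}\right) \left(-16\right) = \frac{176}{9}$)
$\frac{v{\left(-9,Y{\left(2,y \right)} \right)}}{F} = \frac{176}{9 \left(-50090\right)} = \frac{176}{9} \left(- \frac{1}{50090}\right) = - \frac{88}{225405}$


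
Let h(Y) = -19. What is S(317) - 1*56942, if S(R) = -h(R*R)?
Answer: -56923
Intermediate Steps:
S(R) = 19 (S(R) = -1*(-19) = 19)
S(317) - 1*56942 = 19 - 1*56942 = 19 - 56942 = -56923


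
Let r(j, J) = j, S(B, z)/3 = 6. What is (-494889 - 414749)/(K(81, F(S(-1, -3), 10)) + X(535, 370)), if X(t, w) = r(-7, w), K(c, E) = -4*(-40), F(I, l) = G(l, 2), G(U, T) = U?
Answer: -909638/153 ≈ -5945.3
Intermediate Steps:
S(B, z) = 18 (S(B, z) = 3*6 = 18)
F(I, l) = l
K(c, E) = 160
X(t, w) = -7
(-494889 - 414749)/(K(81, F(S(-1, -3), 10)) + X(535, 370)) = (-494889 - 414749)/(160 - 7) = -909638/153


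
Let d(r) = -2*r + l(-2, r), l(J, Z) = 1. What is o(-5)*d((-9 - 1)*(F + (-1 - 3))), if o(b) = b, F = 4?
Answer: -5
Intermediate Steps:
d(r) = 1 - 2*r (d(r) = -2*r + 1 = 1 - 2*r)
o(-5)*d((-9 - 1)*(F + (-1 - 3))) = -5*(1 - 2*(-9 - 1)*(4 + (-1 - 3))) = -5*(1 - (-20)*(4 - 4)) = -5*(1 - (-20)*0) = -5*(1 - 2*0) = -5*(1 + 0) = -5*1 = -5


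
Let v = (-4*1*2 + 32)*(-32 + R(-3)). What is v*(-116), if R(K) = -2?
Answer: 94656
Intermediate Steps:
v = -816 (v = (-4*1*2 + 32)*(-32 - 2) = (-4*2 + 32)*(-34) = (-8 + 32)*(-34) = 24*(-34) = -816)
v*(-116) = -816*(-116) = 94656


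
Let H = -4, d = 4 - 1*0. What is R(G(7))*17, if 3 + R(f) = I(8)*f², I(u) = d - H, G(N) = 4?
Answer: 2125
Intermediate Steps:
d = 4 (d = 4 + 0 = 4)
I(u) = 8 (I(u) = 4 - 1*(-4) = 4 + 4 = 8)
R(f) = -3 + 8*f²
R(G(7))*17 = (-3 + 8*4²)*17 = (-3 + 8*16)*17 = (-3 + 128)*17 = 125*17 = 2125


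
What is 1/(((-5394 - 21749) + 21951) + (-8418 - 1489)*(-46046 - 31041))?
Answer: 1/763695717 ≈ 1.3094e-9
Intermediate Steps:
1/(((-5394 - 21749) + 21951) + (-8418 - 1489)*(-46046 - 31041)) = 1/((-27143 + 21951) - 9907*(-77087)) = 1/(-5192 + 763700909) = 1/763695717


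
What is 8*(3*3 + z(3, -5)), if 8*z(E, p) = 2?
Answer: 74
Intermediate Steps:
z(E, p) = 1/4 (z(E, p) = (1/8)*2 = 1/4)
8*(3*3 + z(3, -5)) = 8*(3*3 + 1/4) = 8*(9 + 1/4) = 8*(37/4) = 74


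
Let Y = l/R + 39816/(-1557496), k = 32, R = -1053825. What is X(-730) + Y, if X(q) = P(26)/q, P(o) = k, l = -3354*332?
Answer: 4928740012341/4992373342525 ≈ 0.98725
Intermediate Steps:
l = -1113528
P(o) = 32
X(q) = 32/q
Y = 70514846237/68388675925 (Y = -1113528/(-1053825) + 39816/(-1557496) = -1113528*(-1/1053825) + 39816*(-1/1557496) = 371176/351275 - 4977/194687 = 70514846237/68388675925 ≈ 1.0311)
X(-730) + Y = 32/(-730) + 70514846237/68388675925 = 32*(-1/730) + 70514846237/68388675925 = -16/365 + 70514846237/68388675925 = 4928740012341/4992373342525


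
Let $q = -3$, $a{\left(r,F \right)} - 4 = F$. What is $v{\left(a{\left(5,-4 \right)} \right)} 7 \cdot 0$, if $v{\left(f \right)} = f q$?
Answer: $0$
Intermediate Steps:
$a{\left(r,F \right)} = 4 + F$
$v{\left(f \right)} = - 3 f$ ($v{\left(f \right)} = f \left(-3\right) = - 3 f$)
$v{\left(a{\left(5,-4 \right)} \right)} 7 \cdot 0 = - 3 \left(4 - 4\right) 7 \cdot 0 = \left(-3\right) 0 \cdot 7 \cdot 0 = 0 \cdot 7 \cdot 0 = 0 \cdot 0 = 0$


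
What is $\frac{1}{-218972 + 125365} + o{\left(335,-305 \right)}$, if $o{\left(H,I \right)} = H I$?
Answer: $- \frac{9564295226}{93607} \approx -1.0218 \cdot 10^{5}$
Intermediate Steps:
$\frac{1}{-218972 + 125365} + o{\left(335,-305 \right)} = \frac{1}{-218972 + 125365} + 335 \left(-305\right) = \frac{1}{-93607} - 102175 = - \frac{1}{93607} - 102175 = - \frac{9564295226}{93607}$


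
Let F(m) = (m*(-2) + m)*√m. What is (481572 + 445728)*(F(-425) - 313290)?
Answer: -290513817000 + 1970512500*I*√17 ≈ -2.9051e+11 + 8.1246e+9*I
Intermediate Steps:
F(m) = -m^(3/2) (F(m) = (-2*m + m)*√m = (-m)*√m = -m^(3/2))
(481572 + 445728)*(F(-425) - 313290) = (481572 + 445728)*(-(-425)^(3/2) - 313290) = 927300*(-(-2125)*I*√17 - 313290) = 927300*(2125*I*√17 - 313290) = 927300*(-313290 + 2125*I*√17) = -290513817000 + 1970512500*I*√17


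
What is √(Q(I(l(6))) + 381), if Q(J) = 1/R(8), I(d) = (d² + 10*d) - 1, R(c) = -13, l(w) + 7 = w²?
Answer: 2*√16094/13 ≈ 19.517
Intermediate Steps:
l(w) = -7 + w²
I(d) = -1 + d² + 10*d
Q(J) = -1/13 (Q(J) = 1/(-13) = -1/13)
√(Q(I(l(6))) + 381) = √(-1/13 + 381) = √(4952/13) = 2*√16094/13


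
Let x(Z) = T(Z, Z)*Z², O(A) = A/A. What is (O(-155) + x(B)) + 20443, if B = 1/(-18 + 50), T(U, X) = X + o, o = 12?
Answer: 669909377/32768 ≈ 20444.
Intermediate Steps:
O(A) = 1
T(U, X) = 12 + X (T(U, X) = X + 12 = 12 + X)
B = 1/32 ≈ 0.031250
x(Z) = Z²*(12 + Z) (x(Z) = (12 + Z)*Z² = Z²*(12 + Z))
(O(-155) + x(B)) + 20443 = (1 + (1/32)²*(12 + 1/32)) + 20443 = (1 + (1/1024)*(385/32)) + 20443 = (1 + 385/32768) + 20443 = 33153/32768 + 20443 = 669909377/32768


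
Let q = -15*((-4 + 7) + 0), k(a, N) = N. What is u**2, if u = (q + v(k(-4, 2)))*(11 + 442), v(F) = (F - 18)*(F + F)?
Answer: 2438088129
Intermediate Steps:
q = -45 (q = -15*(3 + 0) = -15*3 = -45)
v(F) = 2*F*(-18 + F) (v(F) = (-18 + F)*(2*F) = 2*F*(-18 + F))
u = -49377 (u = (-45 + 2*2*(-18 + 2))*(11 + 442) = (-45 + 2*2*(-16))*453 = (-45 - 64)*453 = -109*453 = -49377)
u**2 = (-49377)**2 = 2438088129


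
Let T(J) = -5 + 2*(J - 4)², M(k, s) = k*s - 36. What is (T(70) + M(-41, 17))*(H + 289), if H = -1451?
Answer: -9265788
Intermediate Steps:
M(k, s) = -36 + k*s
T(J) = -5 + 2*(-4 + J)²
(T(70) + M(-41, 17))*(H + 289) = ((-5 + 2*(-4 + 70)²) + (-36 - 41*17))*(-1451 + 289) = ((-5 + 2*66²) + (-36 - 697))*(-1162) = ((-5 + 2*4356) - 733)*(-1162) = ((-5 + 8712) - 733)*(-1162) = (8707 - 733)*(-1162) = 7974*(-1162) = -9265788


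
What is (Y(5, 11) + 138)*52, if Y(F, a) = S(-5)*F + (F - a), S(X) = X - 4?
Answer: 4524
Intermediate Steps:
S(X) = -4 + X
Y(F, a) = -a - 8*F (Y(F, a) = (-4 - 5)*F + (F - a) = -9*F + (F - a) = -a - 8*F)
(Y(5, 11) + 138)*52 = ((-1*11 - 8*5) + 138)*52 = ((-11 - 40) + 138)*52 = (-51 + 138)*52 = 87*52 = 4524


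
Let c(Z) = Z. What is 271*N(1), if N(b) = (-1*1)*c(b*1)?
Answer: -271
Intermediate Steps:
N(b) = -b (N(b) = (-1*1)*(b*1) = -b)
271*N(1) = 271*(-1*1) = 271*(-1) = -271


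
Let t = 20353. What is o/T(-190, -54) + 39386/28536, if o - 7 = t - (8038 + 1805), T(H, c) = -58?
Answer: -2567489/14268 ≈ -179.95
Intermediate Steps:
o = 10517 (o = 7 + (20353 - (8038 + 1805)) = 7 + (20353 - 1*9843) = 7 + (20353 - 9843) = 7 + 10510 = 10517)
o/T(-190, -54) + 39386/28536 = 10517/(-58) + 39386/28536 = 10517*(-1/58) + 39386*(1/28536) = -10517/58 + 19693/14268 = -2567489/14268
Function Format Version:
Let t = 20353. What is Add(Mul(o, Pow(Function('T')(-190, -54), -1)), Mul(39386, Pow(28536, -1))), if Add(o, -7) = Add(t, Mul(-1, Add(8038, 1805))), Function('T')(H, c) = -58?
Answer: Rational(-2567489, 14268) ≈ -179.95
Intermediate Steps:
o = 10517 (o = Add(7, Add(20353, Mul(-1, Add(8038, 1805)))) = Add(7, Add(20353, Mul(-1, 9843))) = Add(7, Add(20353, -9843)) = Add(7, 10510) = 10517)
Add(Mul(o, Pow(Function('T')(-190, -54), -1)), Mul(39386, Pow(28536, -1))) = Add(Mul(10517, Pow(-58, -1)), Mul(39386, Pow(28536, -1))) = Add(Mul(10517, Rational(-1, 58)), Mul(39386, Rational(1, 28536))) = Add(Rational(-10517, 58), Rational(19693, 14268)) = Rational(-2567489, 14268)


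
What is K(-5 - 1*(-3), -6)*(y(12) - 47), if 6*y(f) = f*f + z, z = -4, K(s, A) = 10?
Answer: -710/3 ≈ -236.67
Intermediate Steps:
y(f) = -⅔ + f²/6 (y(f) = (f*f - 4)/6 = (f² - 4)/6 = (-4 + f²)/6 = -⅔ + f²/6)
K(-5 - 1*(-3), -6)*(y(12) - 47) = 10*((-⅔ + (⅙)*12²) - 47) = 10*((-⅔ + (⅙)*144) - 47) = 10*((-⅔ + 24) - 47) = 10*(70/3 - 47) = 10*(-71/3) = -710/3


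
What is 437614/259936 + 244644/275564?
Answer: 23022805885/8953625488 ≈ 2.5713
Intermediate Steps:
437614/259936 + 244644/275564 = 437614*(1/259936) + 244644*(1/275564) = 218807/129968 + 61161/68891 = 23022805885/8953625488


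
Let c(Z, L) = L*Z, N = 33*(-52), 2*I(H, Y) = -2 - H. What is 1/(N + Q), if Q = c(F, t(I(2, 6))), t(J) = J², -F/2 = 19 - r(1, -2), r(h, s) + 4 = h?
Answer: -1/1892 ≈ -0.00052854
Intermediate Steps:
r(h, s) = -4 + h
I(H, Y) = -1 - H/2 (I(H, Y) = (-2 - H)/2 = -1 - H/2)
F = -44 (F = -2*(19 - (-4 + 1)) = -2*(19 - 1*(-3)) = -2*(19 + 3) = -2*22 = -44)
N = -1716
Q = -176 (Q = (-1 - ½*2)²*(-44) = (-1 - 1)²*(-44) = (-2)²*(-44) = 4*(-44) = -176)
1/(N + Q) = 1/(-1716 - 176) = 1/(-1892) = -1/1892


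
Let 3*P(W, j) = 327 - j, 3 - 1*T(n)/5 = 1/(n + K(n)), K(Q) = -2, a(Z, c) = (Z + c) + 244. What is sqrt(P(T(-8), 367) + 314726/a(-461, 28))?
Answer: I*sqrt(6662166)/63 ≈ 40.97*I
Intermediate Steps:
a(Z, c) = 244 + Z + c
T(n) = 15 - 5/(-2 + n) (T(n) = 15 - 5/(n - 2) = 15 - 5/(-2 + n))
P(W, j) = 109 - j/3 (P(W, j) = (327 - j)/3 = 109 - j/3)
sqrt(P(T(-8), 367) + 314726/a(-461, 28)) = sqrt((109 - 1/3*367) + 314726/(244 - 461 + 28)) = sqrt((109 - 367/3) + 314726/(-189)) = sqrt(-40/3 + 314726*(-1/189)) = sqrt(-40/3 - 314726/189) = sqrt(-317246/189) = I*sqrt(6662166)/63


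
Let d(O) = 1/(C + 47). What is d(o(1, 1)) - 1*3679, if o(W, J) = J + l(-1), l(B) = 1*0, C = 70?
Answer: -430442/117 ≈ -3679.0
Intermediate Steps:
l(B) = 0
o(W, J) = J (o(W, J) = J + 0 = J)
d(O) = 1/117 (d(O) = 1/(70 + 47) = 1/117)
d(o(1, 1)) - 1*3679 = 1/117 - 1*3679 = 1/117 - 3679 = -430442/117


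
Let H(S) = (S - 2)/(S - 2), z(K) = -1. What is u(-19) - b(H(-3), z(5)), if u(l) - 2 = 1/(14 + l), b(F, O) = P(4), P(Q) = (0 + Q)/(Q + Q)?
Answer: 13/10 ≈ 1.3000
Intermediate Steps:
P(Q) = 1/2 (P(Q) = Q/((2*Q)) = Q*(1/(2*Q)) = 1/2)
H(S) = 1 (H(S) = (-2 + S)/(-2 + S) = 1)
b(F, O) = 1/2
u(l) = 2 + 1/(14 + l)
u(-19) - b(H(-3), z(5)) = (29 + 2*(-19))/(14 - 19) - 1*1/2 = (29 - 38)/(-5) - 1/2 = -1/5*(-9) - 1/2 = 9/5 - 1/2 = 13/10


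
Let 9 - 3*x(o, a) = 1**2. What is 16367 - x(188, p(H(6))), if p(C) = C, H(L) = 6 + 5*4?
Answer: 49093/3 ≈ 16364.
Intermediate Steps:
H(L) = 26 (H(L) = 6 + 20 = 26)
x(o, a) = 8/3 (x(o, a) = 3 - 1/3*1**2 = 3 - 1/3*1 = 3 - 1/3 = 8/3)
16367 - x(188, p(H(6))) = 16367 - 1*8/3 = 16367 - 8/3 = 49093/3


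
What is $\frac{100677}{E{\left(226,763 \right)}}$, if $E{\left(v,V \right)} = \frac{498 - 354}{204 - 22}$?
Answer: $\frac{3053869}{24} \approx 1.2724 \cdot 10^{5}$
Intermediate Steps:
$E{\left(v,V \right)} = \frac{72}{91}$ ($E{\left(v,V \right)} = \frac{144}{182} = 144 \cdot \frac{1}{182} = \frac{72}{91}$)
$\frac{100677}{E{\left(226,763 \right)}} = \frac{100677}{\frac{72}{91}} = 100677 \cdot \frac{91}{72} = \frac{3053869}{24}$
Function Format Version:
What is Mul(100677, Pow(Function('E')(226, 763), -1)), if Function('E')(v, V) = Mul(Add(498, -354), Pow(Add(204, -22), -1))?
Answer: Rational(3053869, 24) ≈ 1.2724e+5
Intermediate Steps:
Function('E')(v, V) = Rational(72, 91) (Function('E')(v, V) = Mul(144, Pow(182, -1)) = Mul(144, Rational(1, 182)) = Rational(72, 91))
Mul(100677, Pow(Function('E')(226, 763), -1)) = Mul(100677, Pow(Rational(72, 91), -1)) = Mul(100677, Rational(91, 72)) = Rational(3053869, 24)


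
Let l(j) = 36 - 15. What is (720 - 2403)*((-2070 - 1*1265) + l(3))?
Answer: 5577462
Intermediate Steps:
l(j) = 21
(720 - 2403)*((-2070 - 1*1265) + l(3)) = (720 - 2403)*((-2070 - 1*1265) + 21) = -1683*((-2070 - 1265) + 21) = -1683*(-3335 + 21) = -1683*(-3314) = 5577462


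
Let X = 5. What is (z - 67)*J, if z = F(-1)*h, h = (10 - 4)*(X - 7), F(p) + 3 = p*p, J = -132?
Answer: 5676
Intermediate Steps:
F(p) = -3 + p**2 (F(p) = -3 + p*p = -3 + p**2)
h = -12 (h = (10 - 4)*(5 - 7) = 6*(-2) = -12)
z = 24 (z = (-3 + (-1)**2)*(-12) = (-3 + 1)*(-12) = -2*(-12) = 24)
(z - 67)*J = (24 - 67)*(-132) = -43*(-132) = 5676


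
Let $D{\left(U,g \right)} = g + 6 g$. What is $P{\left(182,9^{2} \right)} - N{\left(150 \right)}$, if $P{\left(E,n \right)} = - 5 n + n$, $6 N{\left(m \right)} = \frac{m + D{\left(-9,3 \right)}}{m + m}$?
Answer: $- \frac{64819}{200} \approx -324.09$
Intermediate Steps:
$D{\left(U,g \right)} = 7 g$
$N{\left(m \right)} = \frac{21 + m}{12 m}$ ($N{\left(m \right)} = \frac{\left(m + 7 \cdot 3\right) \frac{1}{m + m}}{6} = \frac{\left(m + 21\right) \frac{1}{2 m}}{6} = \frac{\left(21 + m\right) \frac{1}{2 m}}{6} = \frac{\frac{1}{2} \frac{1}{m} \left(21 + m\right)}{6} = \frac{21 + m}{12 m}$)
$P{\left(E,n \right)} = - 4 n$
$P{\left(182,9^{2} \right)} - N{\left(150 \right)} = - 4 \cdot 9^{2} - \frac{21 + 150}{12 \cdot 150} = \left(-4\right) 81 - \frac{1}{12} \cdot \frac{1}{150} \cdot 171 = -324 - \frac{19}{200} = - \frac{64819}{200}$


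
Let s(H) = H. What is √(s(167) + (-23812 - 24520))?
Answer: 13*I*√285 ≈ 219.47*I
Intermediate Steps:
√(s(167) + (-23812 - 24520)) = √(167 + (-23812 - 24520)) = √(167 - 48332) = √(-48165) = 13*I*√285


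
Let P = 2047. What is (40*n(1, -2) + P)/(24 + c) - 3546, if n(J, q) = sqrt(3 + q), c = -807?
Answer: -2778605/783 ≈ -3548.7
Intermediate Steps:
(40*n(1, -2) + P)/(24 + c) - 3546 = (40*sqrt(3 - 2) + 2047)/(24 - 807) - 3546 = (40*sqrt(1) + 2047)/(-783) - 3546 = (40*1 + 2047)*(-1/783) - 3546 = (40 + 2047)*(-1/783) - 3546 = 2087*(-1/783) - 3546 = -2087/783 - 3546 = -2778605/783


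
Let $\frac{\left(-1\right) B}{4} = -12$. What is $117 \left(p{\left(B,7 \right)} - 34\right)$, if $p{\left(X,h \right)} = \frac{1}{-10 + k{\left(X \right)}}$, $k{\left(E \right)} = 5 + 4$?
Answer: $-4095$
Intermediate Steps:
$k{\left(E \right)} = 9$
$B = 48$ ($B = \left(-4\right) \left(-12\right) = 48$)
$p{\left(X,h \right)} = -1$ ($p{\left(X,h \right)} = \frac{1}{-10 + 9} = \frac{1}{-1} = -1$)
$117 \left(p{\left(B,7 \right)} - 34\right) = 117 \left(-1 - 34\right) = 117 \left(-35\right) = -4095$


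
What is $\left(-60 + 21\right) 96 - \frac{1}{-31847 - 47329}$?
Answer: $- \frac{296434943}{79176} \approx -3744.0$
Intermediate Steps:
$\left(-60 + 21\right) 96 - \frac{1}{-31847 - 47329} = \left(-39\right) 96 - \frac{1}{-79176} = -3744 - - \frac{1}{79176} = -3744 + \frac{1}{79176} = - \frac{296434943}{79176}$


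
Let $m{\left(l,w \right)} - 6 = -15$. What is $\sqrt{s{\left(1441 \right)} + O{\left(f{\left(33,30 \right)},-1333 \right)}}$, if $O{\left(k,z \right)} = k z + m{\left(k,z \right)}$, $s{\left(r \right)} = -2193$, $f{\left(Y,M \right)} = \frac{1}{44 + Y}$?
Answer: $\frac{i \sqrt{13158299}}{77} \approx 47.11 i$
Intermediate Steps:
$m{\left(l,w \right)} = -9$ ($m{\left(l,w \right)} = 6 - 15 = -9$)
$O{\left(k,z \right)} = -9 + k z$ ($O{\left(k,z \right)} = k z - 9 = -9 + k z$)
$\sqrt{s{\left(1441 \right)} + O{\left(f{\left(33,30 \right)},-1333 \right)}} = \sqrt{-2193 + \left(-9 + \frac{1}{44 + 33} \left(-1333\right)\right)} = \sqrt{-2193 + \left(-9 + \frac{1}{77} \left(-1333\right)\right)} = \sqrt{-2193 - \frac{2026}{77}} = \sqrt{- \frac{170887}{77}} = \frac{i \sqrt{13158299}}{77}$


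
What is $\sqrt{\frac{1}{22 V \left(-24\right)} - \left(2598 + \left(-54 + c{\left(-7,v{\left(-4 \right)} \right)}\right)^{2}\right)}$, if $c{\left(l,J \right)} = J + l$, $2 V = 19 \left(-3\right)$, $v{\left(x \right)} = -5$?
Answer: $\frac{i \sqrt{43741104638}}{2508} \approx 83.391 i$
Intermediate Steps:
$V = - \frac{57}{2}$ ($V = \frac{19 \left(-3\right)}{2} = \frac{1}{2} \left(-57\right) = - \frac{57}{2} \approx -28.5$)
$\sqrt{\frac{1}{22 V \left(-24\right)} - \left(2598 + \left(-54 + c{\left(-7,v{\left(-4 \right)} \right)}\right)^{2}\right)} = \sqrt{\frac{1}{22 \left(- \frac{57}{2}\right) \left(-24\right)} - \left(2598 + \left(-54 - 12\right)^{2}\right)} = \sqrt{\frac{1}{\left(-627\right) \left(-24\right)} - \left(2598 + \left(-54 - 12\right)^{2}\right)} = \sqrt{\frac{1}{15048} - 6954} = \sqrt{- \frac{104643791}{15048}} = \frac{i \sqrt{43741104638}}{2508}$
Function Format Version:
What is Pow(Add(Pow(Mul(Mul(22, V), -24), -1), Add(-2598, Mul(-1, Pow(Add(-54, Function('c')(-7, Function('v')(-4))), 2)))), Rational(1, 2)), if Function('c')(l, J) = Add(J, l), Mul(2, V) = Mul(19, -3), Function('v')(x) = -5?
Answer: Mul(Rational(1, 2508), I, Pow(43741104638, Rational(1, 2))) ≈ Mul(83.391, I)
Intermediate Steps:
V = Rational(-57, 2) (V = Mul(Rational(1, 2), Mul(19, -3)) = Mul(Rational(1, 2), -57) = Rational(-57, 2) ≈ -28.500)
Pow(Add(Pow(Mul(Mul(22, V), -24), -1), Add(-2598, Mul(-1, Pow(Add(-54, Function('c')(-7, Function('v')(-4))), 2)))), Rational(1, 2)) = Pow(Add(Pow(Mul(Mul(22, Rational(-57, 2)), -24), -1), Add(-2598, Mul(-1, Pow(Add(-54, Add(-5, -7)), 2)))), Rational(1, 2)) = Pow(Add(Pow(Mul(-627, -24), -1), Add(-2598, Mul(-1, Pow(Add(-54, -12), 2)))), Rational(1, 2)) = Pow(Add(Pow(15048, -1), Add(-2598, Mul(-1, Pow(-66, 2)))), Rational(1, 2)) = Pow(Add(Rational(1, 15048), Add(-2598, Mul(-1, 4356))), Rational(1, 2)) = Pow(Add(Rational(1, 15048), Add(-2598, -4356)), Rational(1, 2)) = Pow(Add(Rational(1, 15048), -6954), Rational(1, 2)) = Pow(Rational(-104643791, 15048), Rational(1, 2)) = Mul(Rational(1, 2508), I, Pow(43741104638, Rational(1, 2)))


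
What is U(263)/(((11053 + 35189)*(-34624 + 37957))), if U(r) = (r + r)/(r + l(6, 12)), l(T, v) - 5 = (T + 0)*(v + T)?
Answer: 263/28975422168 ≈ 9.0767e-9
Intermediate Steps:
l(T, v) = 5 + T*(T + v) (l(T, v) = 5 + (T + 0)*(v + T) = 5 + T*(T + v))
U(r) = 2*r/(113 + r) (U(r) = (r + r)/(r + (5 + 6**2 + 6*12)) = (2*r)/(r + (5 + 36 + 72)) = (2*r)/(r + 113) = (2*r)/(113 + r) = 2*r/(113 + r))
U(263)/(((11053 + 35189)*(-34624 + 37957))) = (2*263/(113 + 263))/(((11053 + 35189)*(-34624 + 37957))) = (2*263/376)/((46242*3333)) = (2*263*(1/376))/154124586 = (263/188)*(1/154124586) = 263/28975422168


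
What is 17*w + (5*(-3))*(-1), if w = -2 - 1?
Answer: -36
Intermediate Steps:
w = -3
17*w + (5*(-3))*(-1) = 17*(-3) + (5*(-3))*(-1) = -51 - 15*(-1) = -51 + 15 = -36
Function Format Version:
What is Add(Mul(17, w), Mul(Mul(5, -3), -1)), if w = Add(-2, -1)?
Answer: -36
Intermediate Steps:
w = -3
Add(Mul(17, w), Mul(Mul(5, -3), -1)) = Add(Mul(17, -3), Mul(Mul(5, -3), -1)) = Add(-51, Mul(-15, -1)) = Add(-51, 15) = -36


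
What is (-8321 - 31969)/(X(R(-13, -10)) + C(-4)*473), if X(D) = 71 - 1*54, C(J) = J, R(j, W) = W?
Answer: 2686/125 ≈ 21.488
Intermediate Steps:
X(D) = 17 (X(D) = 71 - 54 = 17)
(-8321 - 31969)/(X(R(-13, -10)) + C(-4)*473) = (-8321 - 31969)/(17 - 4*473) = -40290/(17 - 1892) = -40290/(-1875) = -40290*(-1/1875) = 2686/125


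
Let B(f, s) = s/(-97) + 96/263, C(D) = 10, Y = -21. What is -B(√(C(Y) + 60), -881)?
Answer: -241015/25511 ≈ -9.4475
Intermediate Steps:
B(f, s) = 96/263 - s/97 (B(f, s) = s*(-1/97) + 96*(1/263) = -s/97 + 96/263 = 96/263 - s/97)
-B(√(C(Y) + 60), -881) = -(96/263 - 1/97*(-881)) = -(96/263 + 881/97) = -1*241015/25511 = -241015/25511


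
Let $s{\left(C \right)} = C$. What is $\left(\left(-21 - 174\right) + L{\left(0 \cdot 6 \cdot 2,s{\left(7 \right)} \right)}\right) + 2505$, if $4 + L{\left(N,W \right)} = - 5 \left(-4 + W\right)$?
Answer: $2291$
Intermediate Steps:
$L{\left(N,W \right)} = 16 - 5 W$ ($L{\left(N,W \right)} = -4 - 5 \left(-4 + W\right) = -4 - \left(-20 + 5 W\right) = 16 - 5 W$)
$\left(\left(-21 - 174\right) + L{\left(0 \cdot 6 \cdot 2,s{\left(7 \right)} \right)}\right) + 2505 = \left(\left(-21 - 174\right) + \left(16 - 35\right)\right) + 2505 = \left(-195 - 19\right) + 2505 = -214 + 2505 = 2291$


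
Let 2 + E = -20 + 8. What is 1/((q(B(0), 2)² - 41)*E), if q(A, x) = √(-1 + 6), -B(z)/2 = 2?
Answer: 1/504 ≈ 0.0019841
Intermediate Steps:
E = -14 (E = -2 + (-20 + 8) = -2 - 12 = -14)
B(z) = -4 (B(z) = -2*2 = -4)
q(A, x) = √5
1/((q(B(0), 2)² - 41)*E) = 1/(((√5)² - 41)*(-14)) = 1/((5 - 41)*(-14)) = 1/(-36*(-14)) = 1/504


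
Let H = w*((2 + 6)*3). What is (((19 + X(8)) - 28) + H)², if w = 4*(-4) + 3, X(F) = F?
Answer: 97969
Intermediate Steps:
w = -13 (w = -16 + 3 = -13)
H = -312 (H = -13*(2 + 6)*3 = -104*3 = -13*24 = -312)
(((19 + X(8)) - 28) + H)² = (((19 + 8) - 28) - 312)² = ((27 - 28) - 312)² = (-1 - 312)² = (-313)² = 97969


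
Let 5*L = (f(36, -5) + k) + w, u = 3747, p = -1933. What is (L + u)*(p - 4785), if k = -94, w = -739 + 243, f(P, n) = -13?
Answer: -121810776/5 ≈ -2.4362e+7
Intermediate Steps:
w = -496
L = -603/5 (L = ((-13 - 94) - 496)/5 = (-107 - 496)/5 = (1/5)*(-603) = -603/5 ≈ -120.60)
(L + u)*(p - 4785) = (-603/5 + 3747)*(-1933 - 4785) = (18132/5)*(-6718) = -121810776/5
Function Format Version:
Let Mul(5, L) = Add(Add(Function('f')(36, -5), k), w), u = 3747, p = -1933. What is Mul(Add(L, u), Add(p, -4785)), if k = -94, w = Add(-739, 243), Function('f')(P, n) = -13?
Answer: Rational(-121810776, 5) ≈ -2.4362e+7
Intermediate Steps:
w = -496
L = Rational(-603, 5) (L = Mul(Rational(1, 5), Add(Add(-13, -94), -496)) = Mul(Rational(1, 5), Add(-107, -496)) = Mul(Rational(1, 5), -603) = Rational(-603, 5) ≈ -120.60)
Mul(Add(L, u), Add(p, -4785)) = Mul(Add(Rational(-603, 5), 3747), Add(-1933, -4785)) = Mul(Rational(18132, 5), -6718) = Rational(-121810776, 5)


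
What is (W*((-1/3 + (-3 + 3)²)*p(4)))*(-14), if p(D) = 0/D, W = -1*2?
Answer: 0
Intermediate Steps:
W = -2
p(D) = 0
(W*((-1/3 + (-3 + 3)²)*p(4)))*(-14) = -2*(-1/3 + (-3 + 3)²)*0*(-14) = -2*(-1*⅓ + 0²)*0*(-14) = -2*(-⅓ + 0)*0*(-14) = -(-2)*0/3*(-14) = -2*0*(-14) = 0*(-14) = 0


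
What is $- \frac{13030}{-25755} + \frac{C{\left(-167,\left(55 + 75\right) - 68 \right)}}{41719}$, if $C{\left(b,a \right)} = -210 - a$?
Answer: $\frac{107318642}{214894569} \approx 0.4994$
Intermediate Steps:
$- \frac{13030}{-25755} + \frac{C{\left(-167,\left(55 + 75\right) - 68 \right)}}{41719} = - \frac{13030}{-25755} + \frac{-210 - \left(\left(55 + 75\right) - 68\right)}{41719} = \left(-13030\right) \left(- \frac{1}{25755}\right) + \left(-210 - \left(130 - 68\right)\right) \frac{1}{41719} = \frac{2606}{5151} + \left(-210 - 62\right) \frac{1}{41719} = \frac{2606}{5151} - \frac{272}{41719} = \frac{107318642}{214894569}$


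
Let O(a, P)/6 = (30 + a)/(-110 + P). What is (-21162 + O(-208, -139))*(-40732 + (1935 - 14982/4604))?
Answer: 78425385748325/95533 ≈ 8.2092e+8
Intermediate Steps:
O(a, P) = 6*(30 + a)/(-110 + P) (O(a, P) = 6*((30 + a)/(-110 + P)) = 6*(30 + a)/(-110 + P))
(-21162 + O(-208, -139))*(-40732 + (1935 - 14982/4604)) = (-21162 + 6*(30 - 208)/(-110 - 139))*(-40732 + (1935 - 14982/4604)) = (-21162 + 6*(-178)/(-249))*(-40732 + (1935 - 14982*1/4604)) = (-21162 + 6*(-1/249)*(-178))*(-40732 + (1935 - 7491/2302)) = (-21162 + 356/83)*(-40732 + 4446879/2302) = -1756090/83*(-89318185/2302) = 78425385748325/95533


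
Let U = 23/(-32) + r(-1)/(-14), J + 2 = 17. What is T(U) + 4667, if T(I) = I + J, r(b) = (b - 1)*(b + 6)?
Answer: 1048767/224 ≈ 4682.0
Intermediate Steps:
r(b) = (-1 + b)*(6 + b)
J = 15 (J = -2 + 17 = 15)
U = -1/224 (U = 23/(-32) + (-6 + (-1)² + 5*(-1))/(-14) = 23*(-1/32) + (-6 + 1 - 5)*(-1/14) = -23/32 - 10*(-1/14) = -23/32 + 5/7 = -1/224 ≈ -0.0044643)
T(I) = 15 + I (T(I) = I + 15 = 15 + I)
T(U) + 4667 = (15 - 1/224) + 4667 = 3359/224 + 4667 = 1048767/224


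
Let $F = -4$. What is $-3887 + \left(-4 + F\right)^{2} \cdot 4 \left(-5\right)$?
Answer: $-5167$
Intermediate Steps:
$-3887 + \left(-4 + F\right)^{2} \cdot 4 \left(-5\right) = -3887 + \left(-4 - 4\right)^{2} \cdot 4 \left(-5\right) = -3887 + \left(-8\right)^{2} \cdot 4 \left(-5\right) = -3887 + 64 \cdot 4 \left(-5\right) = -3887 + 256 \left(-5\right) = -3887 - 1280 = -5167$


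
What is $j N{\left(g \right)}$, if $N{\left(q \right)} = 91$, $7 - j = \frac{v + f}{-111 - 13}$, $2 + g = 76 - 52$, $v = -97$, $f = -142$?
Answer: $\frac{57239}{124} \approx 461.6$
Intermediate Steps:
$g = 22$ ($g = -2 + \left(76 - 52\right) = -2 + 24 = 22$)
$j = \frac{629}{124}$ ($j = 7 - \frac{-97 - 142}{-111 - 13} = 7 - - \frac{239}{-124} = 7 - \left(-239\right) \left(- \frac{1}{124}\right) = 7 - \frac{239}{124} = \frac{629}{124} \approx 5.0726$)
$j N{\left(g \right)} = \frac{629}{124} \cdot 91 = \frac{57239}{124}$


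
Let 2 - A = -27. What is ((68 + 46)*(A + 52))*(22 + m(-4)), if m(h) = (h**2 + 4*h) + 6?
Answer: 258552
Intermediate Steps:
A = 29 (A = 2 - 1*(-27) = 2 + 27 = 29)
m(h) = 6 + h**2 + 4*h
((68 + 46)*(A + 52))*(22 + m(-4)) = ((68 + 46)*(29 + 52))*(22 + (6 + (-4)**2 + 4*(-4))) = (114*81)*(22 + (6 + 16 - 16)) = 9234*(22 + 6) = 9234*28 = 258552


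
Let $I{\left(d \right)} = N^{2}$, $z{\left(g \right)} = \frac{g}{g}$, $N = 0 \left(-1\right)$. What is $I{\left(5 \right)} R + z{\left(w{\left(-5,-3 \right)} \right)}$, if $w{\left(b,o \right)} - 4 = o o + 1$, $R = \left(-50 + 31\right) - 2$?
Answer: $1$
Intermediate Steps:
$R = -21$ ($R = -19 - 2 = -21$)
$w{\left(b,o \right)} = 5 + o^{2}$ ($w{\left(b,o \right)} = 4 + \left(o o + 1\right) = 4 + \left(o^{2} + 1\right) = 4 + \left(1 + o^{2}\right) = 5 + o^{2}$)
$N = 0$
$z{\left(g \right)} = 1$
$I{\left(d \right)} = 0$ ($I{\left(d \right)} = 0^{2} = 0$)
$I{\left(5 \right)} R + z{\left(w{\left(-5,-3 \right)} \right)} = 0 \left(-21\right) + 1 = 0 + 1 = 1$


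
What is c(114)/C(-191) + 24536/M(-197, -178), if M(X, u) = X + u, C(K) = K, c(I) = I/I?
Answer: -4686751/71625 ≈ -65.435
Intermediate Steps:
c(I) = 1
c(114)/C(-191) + 24536/M(-197, -178) = 1/(-191) + 24536/(-197 - 178) = 1*(-1/191) + 24536/(-375) = -1/191 + 24536*(-1/375) = -1/191 - 24536/375 = -4686751/71625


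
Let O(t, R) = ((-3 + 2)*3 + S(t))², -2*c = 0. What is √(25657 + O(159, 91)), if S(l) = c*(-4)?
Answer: √25666 ≈ 160.21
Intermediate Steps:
c = 0 (c = -½*0 = 0)
S(l) = 0 (S(l) = 0*(-4) = 0)
O(t, R) = 9 (O(t, R) = ((-3 + 2)*3 + 0)² = (-1*3 + 0)² = (-3 + 0)² = (-3)² = 9)
√(25657 + O(159, 91)) = √(25657 + 9) = √25666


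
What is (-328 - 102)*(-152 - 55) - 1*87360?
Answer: 1650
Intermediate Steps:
(-328 - 102)*(-152 - 55) - 1*87360 = -430*(-207) - 87360 = 89010 - 87360 = 1650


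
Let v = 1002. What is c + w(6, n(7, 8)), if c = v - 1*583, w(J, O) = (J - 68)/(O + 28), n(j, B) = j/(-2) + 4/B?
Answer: 10413/25 ≈ 416.52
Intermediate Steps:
n(j, B) = 4/B - j/2 (n(j, B) = j*(-½) + 4/B = -j/2 + 4/B = 4/B - j/2)
w(J, O) = (-68 + J)/(28 + O)
c = 419 (c = 1002 - 1*583 = 1002 - 583 = 419)
c + w(6, n(7, 8)) = 419 + (-68 + 6)/(28 + (4/8 - ½*7)) = 419 - 62/(28 + (4*(⅛) - 7/2)) = 419 - 62/(28 + (½ - 7/2)) = 419 - 62/(28 - 3) = 419 - 62/25 = 10413/25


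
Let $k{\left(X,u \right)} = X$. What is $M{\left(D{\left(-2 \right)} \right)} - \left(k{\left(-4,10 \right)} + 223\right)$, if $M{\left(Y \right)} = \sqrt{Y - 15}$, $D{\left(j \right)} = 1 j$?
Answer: $-219 + i \sqrt{17} \approx -219.0 + 4.1231 i$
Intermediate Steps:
$D{\left(j \right)} = j$
$M{\left(Y \right)} = \sqrt{-15 + Y}$
$M{\left(D{\left(-2 \right)} \right)} - \left(k{\left(-4,10 \right)} + 223\right) = \sqrt{-15 - 2} - \left(-4 + 223\right) = \sqrt{-17} - 219 = i \sqrt{17} - 219 = -219 + i \sqrt{17}$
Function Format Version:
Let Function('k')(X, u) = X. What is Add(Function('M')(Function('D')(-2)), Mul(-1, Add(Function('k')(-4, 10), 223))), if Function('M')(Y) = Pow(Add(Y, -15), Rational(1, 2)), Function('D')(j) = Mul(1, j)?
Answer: Add(-219, Mul(I, Pow(17, Rational(1, 2)))) ≈ Add(-219.00, Mul(4.1231, I))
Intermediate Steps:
Function('D')(j) = j
Function('M')(Y) = Pow(Add(-15, Y), Rational(1, 2))
Add(Function('M')(Function('D')(-2)), Mul(-1, Add(Function('k')(-4, 10), 223))) = Add(Pow(Add(-15, -2), Rational(1, 2)), Mul(-1, Add(-4, 223))) = Add(Pow(-17, Rational(1, 2)), Mul(-1, 219)) = Add(Mul(I, Pow(17, Rational(1, 2))), -219) = Add(-219, Mul(I, Pow(17, Rational(1, 2))))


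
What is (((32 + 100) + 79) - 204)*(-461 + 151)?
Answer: -2170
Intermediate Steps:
(((32 + 100) + 79) - 204)*(-461 + 151) = ((132 + 79) - 204)*(-310) = (211 - 204)*(-310) = 7*(-310) = -2170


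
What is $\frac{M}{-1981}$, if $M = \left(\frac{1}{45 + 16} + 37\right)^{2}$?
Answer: $- \frac{5098564}{7371301} \approx -0.69168$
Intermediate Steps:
$M = \frac{5098564}{3721}$ ($M = \left(\frac{1}{61} + 37\right)^{2} = \left(\frac{2258}{61}\right)^{2} = \frac{5098564}{3721} \approx 1370.2$)
$\frac{M}{-1981} = \frac{5098564}{3721 \left(-1981\right)} = \frac{5098564}{3721} \left(- \frac{1}{1981}\right) = - \frac{5098564}{7371301}$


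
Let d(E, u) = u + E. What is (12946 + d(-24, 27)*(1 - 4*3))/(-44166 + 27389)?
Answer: -12913/16777 ≈ -0.76968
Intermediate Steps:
d(E, u) = E + u
(12946 + d(-24, 27)*(1 - 4*3))/(-44166 + 27389) = (12946 + (-24 + 27)*(1 - 4*3))/(-44166 + 27389) = (12946 + 3*(1 - 12))/(-16777) = (12946 + 3*(-11))*(-1/16777) = (12946 - 33)*(-1/16777) = 12913*(-1/16777) = -12913/16777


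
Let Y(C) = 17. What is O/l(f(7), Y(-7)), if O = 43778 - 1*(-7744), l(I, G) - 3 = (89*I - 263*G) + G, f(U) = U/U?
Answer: -8587/727 ≈ -11.812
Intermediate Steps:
f(U) = 1
l(I, G) = 3 - 262*G + 89*I (l(I, G) = 3 + ((89*I - 263*G) + G) = 3 + ((-263*G + 89*I) + G) = 3 + (-262*G + 89*I) = 3 - 262*G + 89*I)
O = 51522 (O = 43778 + 7744 = 51522)
O/l(f(7), Y(-7)) = 51522/(3 - 262*17 + 89*1) = 51522/(3 - 4454 + 89) = 51522/(-4362) = 51522*(-1/4362) = -8587/727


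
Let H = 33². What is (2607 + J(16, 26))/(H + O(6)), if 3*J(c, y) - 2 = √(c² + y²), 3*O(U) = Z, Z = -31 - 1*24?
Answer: 7823/3212 + √233/1606 ≈ 2.4451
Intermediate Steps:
H = 1089
Z = -55 (Z = -31 - 24 = -55)
O(U) = -55/3 (O(U) = (⅓)*(-55) = -55/3)
J(c, y) = ⅔ + √(c² + y²)/3
(2607 + J(16, 26))/(H + O(6)) = (2607 + (⅔ + √(16² + 26²)/3))/(1089 - 55/3) = (2607 + (⅔ + √(256 + 676)/3))/(3212/3) = (2607 + (⅔ + √932/3))*(3/3212) = (2607 + (⅔ + (2*√233)/3))*(3/3212) = (2607 + (⅔ + 2*√233/3))*(3/3212) = (7823/3 + 2*√233/3)*(3/3212) = 7823/3212 + √233/1606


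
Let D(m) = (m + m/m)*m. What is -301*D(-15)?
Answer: -63210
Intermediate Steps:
D(m) = m*(1 + m) (D(m) = (m + 1)*m = (1 + m)*m = m*(1 + m))
-301*D(-15) = -(-4515)*(1 - 15) = -(-4515)*(-14) = -301*210 = -63210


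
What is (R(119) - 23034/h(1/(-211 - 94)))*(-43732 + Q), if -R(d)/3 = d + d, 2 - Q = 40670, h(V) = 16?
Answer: 181765950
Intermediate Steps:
Q = -40668 (Q = 2 - 1*40670 = 2 - 40670 = -40668)
R(d) = -6*d (R(d) = -3*(d + d) = -6*d)
(R(119) - 23034/h(1/(-211 - 94)))*(-43732 + Q) = (-6*119 - 23034/16)*(-43732 - 40668) = (-714 - 23034*1/16)*(-84400) = (-714 - 11517/8)*(-84400) = -17229/8*(-84400) = 181765950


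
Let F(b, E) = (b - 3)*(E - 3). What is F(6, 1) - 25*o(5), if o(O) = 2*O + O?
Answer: -381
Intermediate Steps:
F(b, E) = (-3 + E)*(-3 + b) (F(b, E) = (-3 + b)*(-3 + E) = (-3 + E)*(-3 + b))
o(O) = 3*O
F(6, 1) - 25*o(5) = (9 - 3*1 - 3*6 + 1*6) - 75*5 = (9 - 3 - 18 + 6) - 25*15 = -6 - 375 = -381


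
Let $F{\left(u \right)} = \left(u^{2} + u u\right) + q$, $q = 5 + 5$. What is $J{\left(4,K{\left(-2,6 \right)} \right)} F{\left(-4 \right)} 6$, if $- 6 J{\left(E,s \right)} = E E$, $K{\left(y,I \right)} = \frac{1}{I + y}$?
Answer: $-672$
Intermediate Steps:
$q = 10$
$J{\left(E,s \right)} = - \frac{E^{2}}{6}$ ($J{\left(E,s \right)} = - \frac{E E}{6} = - \frac{E^{2}}{6}$)
$F{\left(u \right)} = 10 + 2 u^{2}$ ($F{\left(u \right)} = \left(u^{2} + u u\right) + 10 = \left(u^{2} + u^{2}\right) + 10 = 2 u^{2} + 10 = 10 + 2 u^{2}$)
$J{\left(4,K{\left(-2,6 \right)} \right)} F{\left(-4 \right)} 6 = - \frac{4^{2}}{6} \left(10 + 2 \left(-4\right)^{2}\right) 6 = \left(- \frac{1}{6}\right) 16 \left(10 + 2 \cdot 16\right) 6 = - \frac{8 \left(10 + 32\right)}{3} \cdot 6 = \left(- \frac{8}{3}\right) 42 \cdot 6 = \left(-112\right) 6 = -672$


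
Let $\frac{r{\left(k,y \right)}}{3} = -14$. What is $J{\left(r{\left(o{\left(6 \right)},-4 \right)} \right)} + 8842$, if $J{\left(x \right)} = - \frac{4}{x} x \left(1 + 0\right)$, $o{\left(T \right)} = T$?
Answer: $8838$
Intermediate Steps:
$r{\left(k,y \right)} = -42$ ($r{\left(k,y \right)} = 3 \left(-14\right) = -42$)
$J{\left(x \right)} = -4$ ($J{\left(x \right)} = \left(-4\right) 1 = -4$)
$J{\left(r{\left(o{\left(6 \right)},-4 \right)} \right)} + 8842 = -4 + 8842 = 8838$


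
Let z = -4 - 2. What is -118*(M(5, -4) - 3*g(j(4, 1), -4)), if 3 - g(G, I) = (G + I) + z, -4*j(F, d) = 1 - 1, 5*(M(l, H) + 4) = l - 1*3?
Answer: 25134/5 ≈ 5026.8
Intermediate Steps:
z = -6
M(l, H) = -23/5 + l/5 (M(l, H) = -4 + (l - 1*3)/5 = -4 + (l - 3)/5 = -4 + (-3 + l)/5 = -4 + (-⅗ + l/5) = -23/5 + l/5)
j(F, d) = 0 (j(F, d) = -(1 - 1)/4 = -¼*0 = 0)
g(G, I) = 9 - G - I (g(G, I) = 3 - ((G + I) - 6) = 3 - (-6 + G + I) = 3 + (6 - G - I) = 9 - G - I)
-118*(M(5, -4) - 3*g(j(4, 1), -4)) = -118*((-23/5 + (⅕)*5) - 3*(9 - 1*0 - 1*(-4))) = -118*((-23/5 + 1) - 3*(9 + 0 + 4)) = -118*(-18/5 - 3*13) = -118*(-18/5 - 39) = -118*(-213/5) = 25134/5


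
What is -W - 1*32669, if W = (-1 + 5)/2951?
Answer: -96406223/2951 ≈ -32669.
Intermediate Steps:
W = 4/2951 (W = (1/2951)*4 = 4/2951 ≈ 0.0013555)
-W - 1*32669 = -1*4/2951 - 1*32669 = -4/2951 - 32669 = -96406223/2951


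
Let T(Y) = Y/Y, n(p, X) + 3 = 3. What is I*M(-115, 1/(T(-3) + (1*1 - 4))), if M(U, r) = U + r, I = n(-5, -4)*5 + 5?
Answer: -1155/2 ≈ -577.50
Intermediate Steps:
n(p, X) = 0 (n(p, X) = -3 + 3 = 0)
T(Y) = 1
I = 5 (I = 0*5 + 5 = 0 + 5 = 5)
I*M(-115, 1/(T(-3) + (1*1 - 4))) = 5*(-115 + 1/(1 + (1*1 - 4))) = 5*(-115 + 1/(1 + (1 - 4))) = 5*(-115 + 1/(1 - 3)) = 5*(-115 + 1/(-2)) = 5*(-115 - ½) = 5*(-231/2) = -1155/2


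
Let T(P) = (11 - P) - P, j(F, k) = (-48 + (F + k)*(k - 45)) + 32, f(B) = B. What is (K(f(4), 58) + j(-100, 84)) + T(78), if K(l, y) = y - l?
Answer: -731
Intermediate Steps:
j(F, k) = -16 + (-45 + k)*(F + k) (j(F, k) = (-48 + (F + k)*(-45 + k)) + 32 = (-48 + (-45 + k)*(F + k)) + 32 = -16 + (-45 + k)*(F + k))
T(P) = 11 - 2*P
(K(f(4), 58) + j(-100, 84)) + T(78) = ((58 - 1*4) + (-16 + 84**2 - 45*(-100) - 45*84 - 100*84)) + (11 - 2*78) = ((58 - 4) + (-16 + 7056 + 4500 - 3780 - 8400)) + (11 - 156) = (54 - 640) - 145 = -586 - 145 = -731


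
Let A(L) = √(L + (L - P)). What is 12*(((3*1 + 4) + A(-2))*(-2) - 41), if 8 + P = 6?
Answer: -660 - 24*I*√2 ≈ -660.0 - 33.941*I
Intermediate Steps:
P = -2 (P = -8 + 6 = -2)
A(L) = √(2 + 2*L) (A(L) = √(L + (L - 1*(-2))) = √(L + (L + 2)) = √(L + (2 + L)) = √(2 + 2*L))
12*(((3*1 + 4) + A(-2))*(-2) - 41) = 12*(((3*1 + 4) + √(2 + 2*(-2)))*(-2) - 41) = 12*(((3 + 4) + √(2 - 4))*(-2) - 41) = 12*((7 + √(-2))*(-2) - 41) = 12*((7 + I*√2)*(-2) - 41) = 12*((-14 - 2*I*√2) - 41) = 12*(-55 - 2*I*√2) = -660 - 24*I*√2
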